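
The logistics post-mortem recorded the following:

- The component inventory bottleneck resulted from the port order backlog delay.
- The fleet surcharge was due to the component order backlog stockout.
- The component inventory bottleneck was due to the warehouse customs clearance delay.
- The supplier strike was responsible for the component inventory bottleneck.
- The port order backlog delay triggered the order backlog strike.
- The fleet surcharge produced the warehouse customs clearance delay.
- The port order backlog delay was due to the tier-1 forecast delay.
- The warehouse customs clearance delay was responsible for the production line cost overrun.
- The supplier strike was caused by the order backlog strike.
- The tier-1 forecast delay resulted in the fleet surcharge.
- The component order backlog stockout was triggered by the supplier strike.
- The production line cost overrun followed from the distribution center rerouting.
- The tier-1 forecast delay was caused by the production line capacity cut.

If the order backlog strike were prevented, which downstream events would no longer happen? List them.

Downstream of the order backlog strike: the supplier strike, the component order backlog stockout, the fleet surcharge, the warehouse customs clearance delay, the component inventory bottleneck, the production line cost overrun.
Of those, still caused via another path: the fleet surcharge, the warehouse customs clearance delay, the component inventory bottleneck, the production line cost overrun.
The remainder have no surviving cause.

the component order backlog stockout, the supplier strike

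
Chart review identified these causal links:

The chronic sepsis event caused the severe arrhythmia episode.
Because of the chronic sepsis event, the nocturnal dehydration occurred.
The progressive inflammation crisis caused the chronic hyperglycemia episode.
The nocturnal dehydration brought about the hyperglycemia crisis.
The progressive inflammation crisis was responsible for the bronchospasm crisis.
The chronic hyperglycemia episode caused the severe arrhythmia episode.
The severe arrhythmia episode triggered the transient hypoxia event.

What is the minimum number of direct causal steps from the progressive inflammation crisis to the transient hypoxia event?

3

Shortest chain: the progressive inflammation crisis → the chronic hyperglycemia episode → the severe arrhythmia episode → the transient hypoxia event.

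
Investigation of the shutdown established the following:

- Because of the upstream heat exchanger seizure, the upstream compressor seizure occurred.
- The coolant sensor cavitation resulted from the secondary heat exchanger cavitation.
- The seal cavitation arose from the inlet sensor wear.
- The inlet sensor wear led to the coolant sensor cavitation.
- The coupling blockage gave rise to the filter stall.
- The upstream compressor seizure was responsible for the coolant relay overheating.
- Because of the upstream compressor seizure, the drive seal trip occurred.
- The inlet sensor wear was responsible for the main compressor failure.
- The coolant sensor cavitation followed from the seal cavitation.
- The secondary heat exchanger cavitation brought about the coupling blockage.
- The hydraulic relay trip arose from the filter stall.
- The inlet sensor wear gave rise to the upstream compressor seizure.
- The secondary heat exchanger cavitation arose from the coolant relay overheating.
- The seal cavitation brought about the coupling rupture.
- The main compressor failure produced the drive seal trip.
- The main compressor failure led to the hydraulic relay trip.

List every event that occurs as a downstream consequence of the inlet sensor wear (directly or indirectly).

Direct effects: the seal cavitation, the upstream compressor seizure, the main compressor failure, the coolant sensor cavitation.
2 steps out: the coolant relay overheating, the drive seal trip, the hydraulic relay trip, the coupling rupture.
3 steps out: the secondary heat exchanger cavitation.
4 steps out: the coupling blockage.
5 steps out: the filter stall.
Not reachable from it: the upstream heat exchanger seizure.

the coolant relay overheating, the coolant sensor cavitation, the coupling blockage, the coupling rupture, the drive seal trip, the filter stall, the hydraulic relay trip, the main compressor failure, the seal cavitation, the secondary heat exchanger cavitation, the upstream compressor seizure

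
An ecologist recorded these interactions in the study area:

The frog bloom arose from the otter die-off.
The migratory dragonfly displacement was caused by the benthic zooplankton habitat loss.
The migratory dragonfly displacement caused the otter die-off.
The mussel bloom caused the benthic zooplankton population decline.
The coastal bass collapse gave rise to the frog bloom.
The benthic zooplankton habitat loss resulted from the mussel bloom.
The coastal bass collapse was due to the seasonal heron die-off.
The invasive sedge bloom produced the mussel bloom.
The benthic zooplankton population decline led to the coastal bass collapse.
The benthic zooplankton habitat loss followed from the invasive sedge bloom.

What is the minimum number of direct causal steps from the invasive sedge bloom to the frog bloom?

4

Shortest chain: the invasive sedge bloom → the mussel bloom → the benthic zooplankton population decline → the coastal bass collapse → the frog bloom.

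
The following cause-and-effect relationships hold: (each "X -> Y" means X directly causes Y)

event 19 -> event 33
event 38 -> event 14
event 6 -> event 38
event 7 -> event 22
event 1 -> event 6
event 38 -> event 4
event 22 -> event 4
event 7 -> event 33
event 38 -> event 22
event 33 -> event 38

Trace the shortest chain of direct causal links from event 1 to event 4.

event 1 → event 6
event 6 → event 38
event 38 → event 4
Length: 3 steps.

event 1 → event 6 → event 38 → event 4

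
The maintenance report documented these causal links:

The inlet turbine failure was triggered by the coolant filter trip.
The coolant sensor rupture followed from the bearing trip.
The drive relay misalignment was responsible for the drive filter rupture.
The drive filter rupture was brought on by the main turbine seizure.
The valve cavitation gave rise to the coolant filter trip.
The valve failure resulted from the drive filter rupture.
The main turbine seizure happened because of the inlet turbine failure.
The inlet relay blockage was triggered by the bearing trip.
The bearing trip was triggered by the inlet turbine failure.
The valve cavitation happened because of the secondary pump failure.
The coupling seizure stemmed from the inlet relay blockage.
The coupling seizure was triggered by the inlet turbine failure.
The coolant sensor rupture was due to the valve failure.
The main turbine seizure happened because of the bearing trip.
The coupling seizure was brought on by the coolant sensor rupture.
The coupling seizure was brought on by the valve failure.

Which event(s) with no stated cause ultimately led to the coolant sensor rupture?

the drive relay misalignment, the secondary pump failure

Tracing upstream from the coolant sensor rupture: the coolant sensor rupture ← the bearing trip ← the inlet turbine failure ← the coolant filter trip ← the valve cavitation ← the secondary pump failure.
A separate upstream branch: the coolant sensor rupture ← the valve failure ← the drive filter rupture ← the drive relay misalignment.
Each of those chain origins has no stated cause.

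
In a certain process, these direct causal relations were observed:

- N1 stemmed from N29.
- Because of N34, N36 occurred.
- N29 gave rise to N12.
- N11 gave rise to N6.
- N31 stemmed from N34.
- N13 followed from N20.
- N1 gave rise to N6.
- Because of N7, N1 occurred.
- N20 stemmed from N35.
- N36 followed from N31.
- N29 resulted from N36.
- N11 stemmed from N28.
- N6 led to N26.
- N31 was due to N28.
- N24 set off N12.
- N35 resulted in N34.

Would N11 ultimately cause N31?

No

N11 leads to N6, N26; N31 is not among them.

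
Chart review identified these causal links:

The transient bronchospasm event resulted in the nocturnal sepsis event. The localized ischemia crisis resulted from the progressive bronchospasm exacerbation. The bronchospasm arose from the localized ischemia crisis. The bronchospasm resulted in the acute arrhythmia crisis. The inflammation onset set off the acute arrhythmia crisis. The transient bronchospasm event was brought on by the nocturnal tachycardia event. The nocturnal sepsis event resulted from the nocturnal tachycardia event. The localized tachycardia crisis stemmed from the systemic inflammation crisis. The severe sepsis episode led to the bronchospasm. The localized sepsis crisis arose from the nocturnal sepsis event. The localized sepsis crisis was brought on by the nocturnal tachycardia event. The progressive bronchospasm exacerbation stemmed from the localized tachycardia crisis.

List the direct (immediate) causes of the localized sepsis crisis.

Upstream contributors include the transient bronchospasm event, but only the nocturnal sepsis event, the nocturnal tachycardia event feed directly into the localized sepsis crisis.

the nocturnal sepsis event, the nocturnal tachycardia event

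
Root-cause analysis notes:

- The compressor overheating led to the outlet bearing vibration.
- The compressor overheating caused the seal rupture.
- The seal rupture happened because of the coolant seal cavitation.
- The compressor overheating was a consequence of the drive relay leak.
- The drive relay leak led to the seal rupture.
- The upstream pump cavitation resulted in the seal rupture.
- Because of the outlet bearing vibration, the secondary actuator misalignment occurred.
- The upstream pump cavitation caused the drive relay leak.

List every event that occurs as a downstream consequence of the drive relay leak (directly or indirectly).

Direct effects: the compressor overheating, the seal rupture.
2 steps out: the outlet bearing vibration.
3 steps out: the secondary actuator misalignment.
Not reachable from it: the upstream pump cavitation, the coolant seal cavitation.

the compressor overheating, the outlet bearing vibration, the seal rupture, the secondary actuator misalignment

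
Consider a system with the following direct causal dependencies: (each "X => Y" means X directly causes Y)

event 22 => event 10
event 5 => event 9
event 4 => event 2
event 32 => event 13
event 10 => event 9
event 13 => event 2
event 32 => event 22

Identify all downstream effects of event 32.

event 10, event 13, event 2, event 22, event 9

Direct effects: event 13, event 22.
2 steps out: event 10, event 2.
3 steps out: event 9.
Not reachable from it: event 4, event 5.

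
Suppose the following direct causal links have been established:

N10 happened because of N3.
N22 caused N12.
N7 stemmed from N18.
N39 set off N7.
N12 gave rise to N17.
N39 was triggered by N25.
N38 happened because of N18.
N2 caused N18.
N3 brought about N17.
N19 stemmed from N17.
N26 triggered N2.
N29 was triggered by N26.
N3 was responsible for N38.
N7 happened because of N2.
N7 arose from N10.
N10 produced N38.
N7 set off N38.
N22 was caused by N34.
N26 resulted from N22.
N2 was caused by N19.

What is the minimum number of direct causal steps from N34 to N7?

Shortest chain: N34 → N22 → N26 → N2 → N7.

4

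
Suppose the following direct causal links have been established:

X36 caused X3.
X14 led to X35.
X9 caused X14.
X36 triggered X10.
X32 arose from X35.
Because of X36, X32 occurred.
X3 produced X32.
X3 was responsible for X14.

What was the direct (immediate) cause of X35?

Upstream contributors include X36, X3, X9, but only X14 feeds directly into X35.

X14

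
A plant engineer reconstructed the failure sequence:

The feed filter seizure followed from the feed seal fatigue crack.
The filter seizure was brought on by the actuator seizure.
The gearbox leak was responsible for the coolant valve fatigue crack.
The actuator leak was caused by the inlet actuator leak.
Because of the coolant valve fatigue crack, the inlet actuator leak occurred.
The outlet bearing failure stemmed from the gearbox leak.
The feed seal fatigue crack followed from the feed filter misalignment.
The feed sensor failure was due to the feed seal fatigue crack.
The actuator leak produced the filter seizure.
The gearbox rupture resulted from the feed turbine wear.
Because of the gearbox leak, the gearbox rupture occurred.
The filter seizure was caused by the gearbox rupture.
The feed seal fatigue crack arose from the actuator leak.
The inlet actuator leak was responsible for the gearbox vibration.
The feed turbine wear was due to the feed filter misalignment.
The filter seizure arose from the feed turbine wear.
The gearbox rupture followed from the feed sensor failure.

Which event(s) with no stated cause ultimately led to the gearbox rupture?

the feed filter misalignment, the gearbox leak

Tracing upstream from the gearbox rupture: the gearbox rupture ← the gearbox leak.
A separate upstream branch: the gearbox rupture ← the feed turbine wear ← the feed filter misalignment.
Each of those chain origins has no stated cause.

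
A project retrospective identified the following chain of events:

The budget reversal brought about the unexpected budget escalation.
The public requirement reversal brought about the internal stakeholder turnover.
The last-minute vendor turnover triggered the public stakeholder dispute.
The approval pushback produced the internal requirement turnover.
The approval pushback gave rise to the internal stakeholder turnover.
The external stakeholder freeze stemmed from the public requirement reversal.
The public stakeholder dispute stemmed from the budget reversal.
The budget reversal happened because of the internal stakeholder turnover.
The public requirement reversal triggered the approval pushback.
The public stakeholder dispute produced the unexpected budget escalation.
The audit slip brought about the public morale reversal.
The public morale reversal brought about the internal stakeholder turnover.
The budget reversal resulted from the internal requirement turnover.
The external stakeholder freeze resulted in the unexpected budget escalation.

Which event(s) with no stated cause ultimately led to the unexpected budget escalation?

Tracing upstream from the unexpected budget escalation: the unexpected budget escalation ← the external stakeholder freeze ← the public requirement reversal.
A separate upstream branch: the unexpected budget escalation ← the budget reversal ← the internal stakeholder turnover ← the public morale reversal ← the audit slip.
A separate upstream branch: the unexpected budget escalation ← the public stakeholder dispute ← the last-minute vendor turnover.
Each of those chain origins has no stated cause.

the audit slip, the last-minute vendor turnover, the public requirement reversal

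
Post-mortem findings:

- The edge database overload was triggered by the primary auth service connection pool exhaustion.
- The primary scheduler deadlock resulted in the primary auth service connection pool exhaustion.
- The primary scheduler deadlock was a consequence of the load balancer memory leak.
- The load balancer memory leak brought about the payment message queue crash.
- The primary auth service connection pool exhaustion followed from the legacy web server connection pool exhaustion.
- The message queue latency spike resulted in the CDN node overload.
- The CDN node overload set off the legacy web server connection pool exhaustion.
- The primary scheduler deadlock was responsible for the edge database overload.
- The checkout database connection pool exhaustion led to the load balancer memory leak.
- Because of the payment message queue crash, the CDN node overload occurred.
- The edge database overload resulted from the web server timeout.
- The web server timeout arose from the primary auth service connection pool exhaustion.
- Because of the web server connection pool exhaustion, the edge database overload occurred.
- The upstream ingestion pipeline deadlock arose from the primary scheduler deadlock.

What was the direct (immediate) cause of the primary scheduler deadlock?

Upstream contributors include the checkout database connection pool exhaustion, but only the load balancer memory leak feeds directly into the primary scheduler deadlock.

the load balancer memory leak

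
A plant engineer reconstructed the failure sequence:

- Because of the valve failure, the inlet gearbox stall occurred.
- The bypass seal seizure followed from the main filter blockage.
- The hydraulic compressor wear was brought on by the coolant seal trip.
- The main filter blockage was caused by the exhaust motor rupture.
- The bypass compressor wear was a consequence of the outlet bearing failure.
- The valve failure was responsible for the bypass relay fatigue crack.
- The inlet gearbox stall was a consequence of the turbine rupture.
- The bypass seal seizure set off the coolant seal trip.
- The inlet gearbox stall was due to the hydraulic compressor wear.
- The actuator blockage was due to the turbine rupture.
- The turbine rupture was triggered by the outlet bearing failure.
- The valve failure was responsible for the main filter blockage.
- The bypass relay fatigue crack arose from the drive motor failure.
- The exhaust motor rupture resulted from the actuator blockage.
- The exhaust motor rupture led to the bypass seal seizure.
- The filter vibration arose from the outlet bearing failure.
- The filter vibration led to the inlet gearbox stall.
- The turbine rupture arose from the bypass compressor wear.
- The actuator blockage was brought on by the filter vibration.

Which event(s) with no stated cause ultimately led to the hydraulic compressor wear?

the outlet bearing failure, the valve failure

Tracing upstream from the hydraulic compressor wear: the hydraulic compressor wear ← the coolant seal trip ← the bypass seal seizure ← the exhaust motor rupture ← the actuator blockage ← the filter vibration ← the outlet bearing failure.
A separate upstream branch: the hydraulic compressor wear ← the coolant seal trip ← the bypass seal seizure ← the main filter blockage ← the valve failure.
Each of those chain origins has no stated cause.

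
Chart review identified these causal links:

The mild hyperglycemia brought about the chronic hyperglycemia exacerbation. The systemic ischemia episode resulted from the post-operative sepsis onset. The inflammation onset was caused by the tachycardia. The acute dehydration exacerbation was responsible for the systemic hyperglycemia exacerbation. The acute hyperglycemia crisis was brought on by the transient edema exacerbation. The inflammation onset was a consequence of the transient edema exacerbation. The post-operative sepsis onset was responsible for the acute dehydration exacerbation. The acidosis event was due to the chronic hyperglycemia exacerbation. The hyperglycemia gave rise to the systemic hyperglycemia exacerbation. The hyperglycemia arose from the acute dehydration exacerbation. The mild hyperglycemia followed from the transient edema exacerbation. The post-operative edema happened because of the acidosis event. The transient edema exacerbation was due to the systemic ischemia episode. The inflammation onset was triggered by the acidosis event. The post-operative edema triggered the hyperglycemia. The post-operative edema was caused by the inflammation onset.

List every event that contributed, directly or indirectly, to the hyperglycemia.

Immediate causes of the hyperglycemia: the acute dehydration exacerbation, the post-operative edema.
Further upstream: the post-operative sepsis onset, the systemic ischemia episode, the transient edema exacerbation, the mild hyperglycemia, the chronic hyperglycemia exacerbation, the tachycardia, the acidosis event, the inflammation onset.

the acidosis event, the acute dehydration exacerbation, the chronic hyperglycemia exacerbation, the inflammation onset, the mild hyperglycemia, the post-operative edema, the post-operative sepsis onset, the systemic ischemia episode, the tachycardia, the transient edema exacerbation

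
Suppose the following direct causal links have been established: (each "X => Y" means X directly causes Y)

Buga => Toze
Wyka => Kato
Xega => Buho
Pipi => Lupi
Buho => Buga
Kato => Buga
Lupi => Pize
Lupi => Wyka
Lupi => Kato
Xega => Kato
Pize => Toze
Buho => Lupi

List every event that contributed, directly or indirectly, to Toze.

Buga, Buho, Kato, Lupi, Pipi, Pize, Wyka, Xega

Immediate causes of Toze: Buga, Pize.
Further upstream: Xega, Buho, Lupi, Wyka, Kato, Pipi.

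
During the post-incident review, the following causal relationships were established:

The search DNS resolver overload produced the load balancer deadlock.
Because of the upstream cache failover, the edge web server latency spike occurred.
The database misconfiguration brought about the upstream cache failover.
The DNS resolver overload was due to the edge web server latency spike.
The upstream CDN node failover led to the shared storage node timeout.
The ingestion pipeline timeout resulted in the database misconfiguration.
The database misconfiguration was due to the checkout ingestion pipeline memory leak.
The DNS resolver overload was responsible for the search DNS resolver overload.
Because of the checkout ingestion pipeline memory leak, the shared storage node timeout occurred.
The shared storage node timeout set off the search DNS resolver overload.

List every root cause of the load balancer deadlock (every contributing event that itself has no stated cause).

the checkout ingestion pipeline memory leak, the ingestion pipeline timeout, the upstream CDN node failover

Tracing upstream from the load balancer deadlock: the load balancer deadlock ← the search DNS resolver overload ← the DNS resolver overload ← the edge web server latency spike ← the upstream cache failover ← the database misconfiguration ← the ingestion pipeline timeout.
A separate upstream branch: the load balancer deadlock ← the search DNS resolver overload ← the shared storage node timeout ← the checkout ingestion pipeline memory leak.
A separate upstream branch: the load balancer deadlock ← the search DNS resolver overload ← the shared storage node timeout ← the upstream CDN node failover.
Each of those chain origins has no stated cause.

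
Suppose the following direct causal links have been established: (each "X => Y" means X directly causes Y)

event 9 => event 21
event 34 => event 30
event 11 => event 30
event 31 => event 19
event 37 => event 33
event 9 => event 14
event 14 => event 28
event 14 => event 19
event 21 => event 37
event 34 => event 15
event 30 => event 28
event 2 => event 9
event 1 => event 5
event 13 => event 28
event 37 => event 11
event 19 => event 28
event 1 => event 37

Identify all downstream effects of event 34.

event 15, event 28, event 30

Direct effects: event 15, event 30.
2 steps out: event 28.
Not reachable from it: event 1, event 2, event 5, event 9, event 21, event 37, event 33, event 11, event 31, event 14, event 13, event 19.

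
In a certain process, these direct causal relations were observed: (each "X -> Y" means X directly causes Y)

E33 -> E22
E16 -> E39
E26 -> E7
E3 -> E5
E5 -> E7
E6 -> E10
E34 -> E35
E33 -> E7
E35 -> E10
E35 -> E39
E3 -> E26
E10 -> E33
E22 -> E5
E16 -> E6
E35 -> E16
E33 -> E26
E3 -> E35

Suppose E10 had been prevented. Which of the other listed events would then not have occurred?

Downstream of E10: E33, E22, E5, E26, E7.
Of those, still caused via another path: E5, E26, E7.
The remainder have no surviving cause.

E22, E33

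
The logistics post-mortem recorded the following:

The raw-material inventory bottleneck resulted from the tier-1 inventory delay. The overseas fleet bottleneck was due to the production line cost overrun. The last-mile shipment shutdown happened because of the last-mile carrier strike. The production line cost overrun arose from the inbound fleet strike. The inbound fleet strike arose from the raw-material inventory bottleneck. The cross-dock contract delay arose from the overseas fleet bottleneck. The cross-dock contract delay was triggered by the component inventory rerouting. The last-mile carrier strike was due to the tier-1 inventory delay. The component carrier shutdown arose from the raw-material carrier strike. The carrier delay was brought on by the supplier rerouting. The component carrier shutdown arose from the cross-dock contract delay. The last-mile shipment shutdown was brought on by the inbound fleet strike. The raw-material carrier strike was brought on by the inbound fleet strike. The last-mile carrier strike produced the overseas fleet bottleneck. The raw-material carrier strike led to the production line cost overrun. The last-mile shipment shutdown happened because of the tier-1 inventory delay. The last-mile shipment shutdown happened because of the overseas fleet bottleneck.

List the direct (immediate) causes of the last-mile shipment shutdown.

the inbound fleet strike, the last-mile carrier strike, the overseas fleet bottleneck, the tier-1 inventory delay

Upstream contributors include the raw-material inventory bottleneck, the raw-material carrier strike, the production line cost overrun, but only the inbound fleet strike, the last-mile carrier strike, the overseas fleet bottleneck, the tier-1 inventory delay feed directly into the last-mile shipment shutdown.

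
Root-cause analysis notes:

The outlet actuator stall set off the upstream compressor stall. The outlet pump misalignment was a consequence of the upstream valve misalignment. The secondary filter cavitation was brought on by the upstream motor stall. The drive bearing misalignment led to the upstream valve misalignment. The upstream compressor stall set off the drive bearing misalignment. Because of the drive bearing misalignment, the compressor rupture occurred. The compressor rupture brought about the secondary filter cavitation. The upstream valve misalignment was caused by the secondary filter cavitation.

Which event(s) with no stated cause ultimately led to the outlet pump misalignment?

the outlet actuator stall, the upstream motor stall

Tracing upstream from the outlet pump misalignment: the outlet pump misalignment ← the upstream valve misalignment ← the drive bearing misalignment ← the upstream compressor stall ← the outlet actuator stall.
A separate upstream branch: the outlet pump misalignment ← the upstream valve misalignment ← the secondary filter cavitation ← the upstream motor stall.
Each of those chain origins has no stated cause.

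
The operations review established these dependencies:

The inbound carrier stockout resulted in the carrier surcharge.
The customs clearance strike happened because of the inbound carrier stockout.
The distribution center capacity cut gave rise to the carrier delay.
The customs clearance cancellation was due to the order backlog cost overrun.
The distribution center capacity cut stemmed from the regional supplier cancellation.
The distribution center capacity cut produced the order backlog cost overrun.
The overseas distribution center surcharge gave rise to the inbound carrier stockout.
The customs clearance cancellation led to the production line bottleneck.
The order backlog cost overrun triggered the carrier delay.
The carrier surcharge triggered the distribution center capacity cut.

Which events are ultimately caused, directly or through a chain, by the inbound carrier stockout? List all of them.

Direct effects: the customs clearance strike, the carrier surcharge.
2 steps out: the distribution center capacity cut.
3 steps out: the order backlog cost overrun, the carrier delay.
4 steps out: the customs clearance cancellation.
5 steps out: the production line bottleneck.
Not reachable from it: the overseas distribution center surcharge, the regional supplier cancellation.

the carrier delay, the carrier surcharge, the customs clearance cancellation, the customs clearance strike, the distribution center capacity cut, the order backlog cost overrun, the production line bottleneck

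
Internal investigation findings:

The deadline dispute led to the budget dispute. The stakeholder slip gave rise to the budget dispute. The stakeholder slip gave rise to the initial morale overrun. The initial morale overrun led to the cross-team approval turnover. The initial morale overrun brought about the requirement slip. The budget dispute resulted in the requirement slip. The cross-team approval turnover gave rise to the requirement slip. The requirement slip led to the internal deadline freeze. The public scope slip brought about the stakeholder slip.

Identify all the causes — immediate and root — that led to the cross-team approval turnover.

Immediate cause of the cross-team approval turnover: the initial morale overrun.
Further upstream: the public scope slip, the stakeholder slip.

the initial morale overrun, the public scope slip, the stakeholder slip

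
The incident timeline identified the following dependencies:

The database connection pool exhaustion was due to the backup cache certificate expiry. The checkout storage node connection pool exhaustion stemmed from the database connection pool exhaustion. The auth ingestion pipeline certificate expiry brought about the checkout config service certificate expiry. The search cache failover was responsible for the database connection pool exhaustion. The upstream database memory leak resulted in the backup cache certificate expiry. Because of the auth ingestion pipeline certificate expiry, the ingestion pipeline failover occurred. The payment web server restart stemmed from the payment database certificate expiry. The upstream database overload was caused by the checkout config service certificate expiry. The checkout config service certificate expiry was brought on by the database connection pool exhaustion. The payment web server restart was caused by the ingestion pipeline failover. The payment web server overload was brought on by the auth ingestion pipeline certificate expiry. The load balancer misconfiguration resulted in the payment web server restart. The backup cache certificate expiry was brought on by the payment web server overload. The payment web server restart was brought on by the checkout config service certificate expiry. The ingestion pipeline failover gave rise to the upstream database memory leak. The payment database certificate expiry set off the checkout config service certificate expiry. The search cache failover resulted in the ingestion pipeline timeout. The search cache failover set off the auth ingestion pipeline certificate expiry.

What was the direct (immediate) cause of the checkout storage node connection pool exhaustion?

Upstream contributors include the search cache failover, the auth ingestion pipeline certificate expiry, the payment web server overload, the ingestion pipeline failover, the upstream database memory leak, the backup cache certificate expiry, but only the database connection pool exhaustion feeds directly into the checkout storage node connection pool exhaustion.

the database connection pool exhaustion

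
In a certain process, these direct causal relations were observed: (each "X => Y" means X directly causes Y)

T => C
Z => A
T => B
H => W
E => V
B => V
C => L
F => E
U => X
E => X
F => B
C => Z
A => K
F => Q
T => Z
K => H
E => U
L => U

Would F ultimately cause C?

F leads to Q, E, U, X, B, V; C is not among them.

No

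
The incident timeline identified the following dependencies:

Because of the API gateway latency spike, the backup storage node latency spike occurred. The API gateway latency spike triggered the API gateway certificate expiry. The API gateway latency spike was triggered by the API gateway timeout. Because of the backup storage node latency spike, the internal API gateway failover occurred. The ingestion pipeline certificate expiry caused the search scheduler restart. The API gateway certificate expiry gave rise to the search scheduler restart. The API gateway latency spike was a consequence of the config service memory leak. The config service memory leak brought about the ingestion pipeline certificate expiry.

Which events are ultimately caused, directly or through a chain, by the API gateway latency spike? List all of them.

the API gateway certificate expiry, the backup storage node latency spike, the internal API gateway failover, the search scheduler restart

Direct effects: the API gateway certificate expiry, the backup storage node latency spike.
2 steps out: the search scheduler restart, the internal API gateway failover.
Not reachable from it: the config service memory leak, the ingestion pipeline certificate expiry, the API gateway timeout.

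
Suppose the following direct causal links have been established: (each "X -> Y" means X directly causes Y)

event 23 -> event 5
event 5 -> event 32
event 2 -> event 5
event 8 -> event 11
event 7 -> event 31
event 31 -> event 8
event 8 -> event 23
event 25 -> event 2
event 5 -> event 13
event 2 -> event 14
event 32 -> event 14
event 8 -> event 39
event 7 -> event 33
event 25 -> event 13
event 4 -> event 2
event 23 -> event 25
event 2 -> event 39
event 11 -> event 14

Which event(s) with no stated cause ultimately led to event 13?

event 4, event 7

Tracing upstream from event 13: event 13 ← event 25 ← event 23 ← event 8 ← event 31 ← event 7.
A separate upstream branch: event 13 ← event 5 ← event 2 ← event 4.
Each of those chain origins has no stated cause.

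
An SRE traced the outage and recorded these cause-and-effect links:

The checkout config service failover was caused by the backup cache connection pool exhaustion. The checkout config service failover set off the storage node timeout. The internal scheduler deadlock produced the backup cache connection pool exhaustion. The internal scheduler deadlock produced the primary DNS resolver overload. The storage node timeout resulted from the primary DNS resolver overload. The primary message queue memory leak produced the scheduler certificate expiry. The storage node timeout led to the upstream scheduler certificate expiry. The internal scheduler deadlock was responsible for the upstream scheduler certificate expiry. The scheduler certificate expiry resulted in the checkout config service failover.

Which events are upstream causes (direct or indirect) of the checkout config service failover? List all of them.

the backup cache connection pool exhaustion, the internal scheduler deadlock, the primary message queue memory leak, the scheduler certificate expiry

Immediate causes of the checkout config service failover: the scheduler certificate expiry, the backup cache connection pool exhaustion.
Further upstream: the primary message queue memory leak, the internal scheduler deadlock.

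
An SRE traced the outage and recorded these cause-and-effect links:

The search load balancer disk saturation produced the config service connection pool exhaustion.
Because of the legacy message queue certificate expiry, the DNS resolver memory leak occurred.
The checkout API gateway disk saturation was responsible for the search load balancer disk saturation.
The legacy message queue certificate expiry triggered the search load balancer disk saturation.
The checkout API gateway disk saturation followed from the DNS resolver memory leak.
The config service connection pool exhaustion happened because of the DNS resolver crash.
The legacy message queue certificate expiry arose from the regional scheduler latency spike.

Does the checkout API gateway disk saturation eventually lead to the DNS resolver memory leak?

No

The checkout API gateway disk saturation leads to the search load balancer disk saturation, the config service connection pool exhaustion; the DNS resolver memory leak is not among them.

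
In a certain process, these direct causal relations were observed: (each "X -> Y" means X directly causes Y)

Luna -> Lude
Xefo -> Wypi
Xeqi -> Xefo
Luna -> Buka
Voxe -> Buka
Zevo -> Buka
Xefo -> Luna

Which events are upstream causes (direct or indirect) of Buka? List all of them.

Immediate causes of Buka: Zevo, Luna, Voxe.
Further upstream: Xeqi, Xefo.

Luna, Voxe, Xefo, Xeqi, Zevo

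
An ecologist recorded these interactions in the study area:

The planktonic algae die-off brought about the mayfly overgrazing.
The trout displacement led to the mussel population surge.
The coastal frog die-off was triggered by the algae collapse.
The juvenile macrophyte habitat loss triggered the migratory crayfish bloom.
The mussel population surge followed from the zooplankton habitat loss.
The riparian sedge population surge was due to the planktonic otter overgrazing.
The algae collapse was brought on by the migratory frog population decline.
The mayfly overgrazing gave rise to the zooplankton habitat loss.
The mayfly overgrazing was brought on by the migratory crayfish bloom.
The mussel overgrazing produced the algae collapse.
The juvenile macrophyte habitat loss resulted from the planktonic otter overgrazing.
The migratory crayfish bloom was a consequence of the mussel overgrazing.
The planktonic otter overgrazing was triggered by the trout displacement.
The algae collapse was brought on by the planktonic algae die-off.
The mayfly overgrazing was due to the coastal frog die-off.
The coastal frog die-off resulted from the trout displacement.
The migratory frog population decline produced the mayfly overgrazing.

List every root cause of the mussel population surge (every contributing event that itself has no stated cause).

Tracing upstream from the mussel population surge: the mussel population surge ← the zooplankton habitat loss ← the mayfly overgrazing ← the migratory crayfish bloom ← the mussel overgrazing.
A separate upstream branch: the mussel population surge ← the trout displacement.
A separate upstream branch: the mussel population surge ← the zooplankton habitat loss ← the mayfly overgrazing ← the migratory frog population decline.
A separate upstream branch: the mussel population surge ← the zooplankton habitat loss ← the mayfly overgrazing ← the planktonic algae die-off.
Each of those chain origins has no stated cause.

the migratory frog population decline, the mussel overgrazing, the planktonic algae die-off, the trout displacement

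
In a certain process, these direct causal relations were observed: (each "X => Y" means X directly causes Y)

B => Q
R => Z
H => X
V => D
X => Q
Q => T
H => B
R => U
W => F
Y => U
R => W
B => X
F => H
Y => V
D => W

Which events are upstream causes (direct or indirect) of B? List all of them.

D, F, H, R, V, W, Y

Immediate cause of B: H.
Further upstream: R, Y, V, D, W, F.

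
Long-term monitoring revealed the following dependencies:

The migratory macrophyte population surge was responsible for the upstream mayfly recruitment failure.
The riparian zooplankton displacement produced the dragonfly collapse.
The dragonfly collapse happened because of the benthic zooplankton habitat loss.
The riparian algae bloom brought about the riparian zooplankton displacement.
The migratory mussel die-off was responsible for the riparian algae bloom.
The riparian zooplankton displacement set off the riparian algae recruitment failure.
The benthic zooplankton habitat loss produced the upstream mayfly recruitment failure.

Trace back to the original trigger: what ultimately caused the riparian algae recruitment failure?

the migratory mussel die-off

Tracing upstream from the riparian algae recruitment failure: the riparian algae recruitment failure ← the riparian zooplankton displacement ← the riparian algae bloom ← the migratory mussel die-off.
The migratory mussel die-off has no stated cause, so it is the root.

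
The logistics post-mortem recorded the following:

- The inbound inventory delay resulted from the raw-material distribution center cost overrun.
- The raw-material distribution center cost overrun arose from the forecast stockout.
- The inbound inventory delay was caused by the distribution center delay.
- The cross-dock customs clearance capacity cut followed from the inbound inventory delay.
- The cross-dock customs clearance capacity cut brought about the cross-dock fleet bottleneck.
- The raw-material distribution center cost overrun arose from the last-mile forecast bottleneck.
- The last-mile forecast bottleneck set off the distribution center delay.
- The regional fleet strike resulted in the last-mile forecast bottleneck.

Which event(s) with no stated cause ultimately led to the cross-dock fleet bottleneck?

Tracing upstream from the cross-dock fleet bottleneck: the cross-dock fleet bottleneck ← the cross-dock customs clearance capacity cut ← the inbound inventory delay ← the distribution center delay ← the last-mile forecast bottleneck ← the regional fleet strike.
A separate upstream branch: the cross-dock fleet bottleneck ← the cross-dock customs clearance capacity cut ← the inbound inventory delay ← the raw-material distribution center cost overrun ← the forecast stockout.
Each of those chain origins has no stated cause.

the forecast stockout, the regional fleet strike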